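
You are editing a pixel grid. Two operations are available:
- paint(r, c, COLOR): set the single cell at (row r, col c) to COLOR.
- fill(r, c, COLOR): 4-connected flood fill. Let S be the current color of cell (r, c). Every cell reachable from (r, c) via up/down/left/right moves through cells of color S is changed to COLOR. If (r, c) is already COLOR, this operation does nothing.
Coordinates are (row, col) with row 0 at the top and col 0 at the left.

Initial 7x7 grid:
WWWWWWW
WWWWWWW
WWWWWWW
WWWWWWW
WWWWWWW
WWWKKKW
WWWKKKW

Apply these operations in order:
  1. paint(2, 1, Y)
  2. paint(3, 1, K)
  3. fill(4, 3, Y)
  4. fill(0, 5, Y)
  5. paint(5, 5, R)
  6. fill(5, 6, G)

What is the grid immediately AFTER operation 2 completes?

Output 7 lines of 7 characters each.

After op 1 paint(2,1,Y):
WWWWWWW
WWWWWWW
WYWWWWW
WWWWWWW
WWWWWWW
WWWKKKW
WWWKKKW
After op 2 paint(3,1,K):
WWWWWWW
WWWWWWW
WYWWWWW
WKWWWWW
WWWWWWW
WWWKKKW
WWWKKKW

Answer: WWWWWWW
WWWWWWW
WYWWWWW
WKWWWWW
WWWWWWW
WWWKKKW
WWWKKKW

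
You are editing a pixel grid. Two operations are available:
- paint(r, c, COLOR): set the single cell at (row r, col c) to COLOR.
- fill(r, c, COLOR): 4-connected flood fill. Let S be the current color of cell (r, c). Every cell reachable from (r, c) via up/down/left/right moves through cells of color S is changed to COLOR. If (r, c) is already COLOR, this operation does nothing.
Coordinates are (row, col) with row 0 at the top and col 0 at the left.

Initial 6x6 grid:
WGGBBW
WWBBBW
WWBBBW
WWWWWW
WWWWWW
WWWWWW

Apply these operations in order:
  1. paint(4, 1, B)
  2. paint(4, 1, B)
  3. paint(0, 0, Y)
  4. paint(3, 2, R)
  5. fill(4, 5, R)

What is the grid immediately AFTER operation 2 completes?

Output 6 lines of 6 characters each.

After op 1 paint(4,1,B):
WGGBBW
WWBBBW
WWBBBW
WWWWWW
WBWWWW
WWWWWW
After op 2 paint(4,1,B):
WGGBBW
WWBBBW
WWBBBW
WWWWWW
WBWWWW
WWWWWW

Answer: WGGBBW
WWBBBW
WWBBBW
WWWWWW
WBWWWW
WWWWWW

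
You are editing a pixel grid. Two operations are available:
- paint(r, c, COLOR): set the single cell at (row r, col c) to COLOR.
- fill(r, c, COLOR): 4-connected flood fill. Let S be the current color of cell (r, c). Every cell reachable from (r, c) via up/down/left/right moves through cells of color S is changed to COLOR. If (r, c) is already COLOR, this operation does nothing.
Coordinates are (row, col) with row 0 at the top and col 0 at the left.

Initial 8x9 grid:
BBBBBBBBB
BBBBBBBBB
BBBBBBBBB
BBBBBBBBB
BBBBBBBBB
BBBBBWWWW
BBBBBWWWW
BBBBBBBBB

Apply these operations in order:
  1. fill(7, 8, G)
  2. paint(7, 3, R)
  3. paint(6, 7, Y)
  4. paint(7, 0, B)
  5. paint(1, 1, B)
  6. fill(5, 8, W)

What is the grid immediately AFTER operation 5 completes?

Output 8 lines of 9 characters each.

Answer: GGGGGGGGG
GBGGGGGGG
GGGGGGGGG
GGGGGGGGG
GGGGGGGGG
GGGGGWWWW
GGGGGWWYW
BGGRGGGGG

Derivation:
After op 1 fill(7,8,G) [64 cells changed]:
GGGGGGGGG
GGGGGGGGG
GGGGGGGGG
GGGGGGGGG
GGGGGGGGG
GGGGGWWWW
GGGGGWWWW
GGGGGGGGG
After op 2 paint(7,3,R):
GGGGGGGGG
GGGGGGGGG
GGGGGGGGG
GGGGGGGGG
GGGGGGGGG
GGGGGWWWW
GGGGGWWWW
GGGRGGGGG
After op 3 paint(6,7,Y):
GGGGGGGGG
GGGGGGGGG
GGGGGGGGG
GGGGGGGGG
GGGGGGGGG
GGGGGWWWW
GGGGGWWYW
GGGRGGGGG
After op 4 paint(7,0,B):
GGGGGGGGG
GGGGGGGGG
GGGGGGGGG
GGGGGGGGG
GGGGGGGGG
GGGGGWWWW
GGGGGWWYW
BGGRGGGGG
After op 5 paint(1,1,B):
GGGGGGGGG
GBGGGGGGG
GGGGGGGGG
GGGGGGGGG
GGGGGGGGG
GGGGGWWWW
GGGGGWWYW
BGGRGGGGG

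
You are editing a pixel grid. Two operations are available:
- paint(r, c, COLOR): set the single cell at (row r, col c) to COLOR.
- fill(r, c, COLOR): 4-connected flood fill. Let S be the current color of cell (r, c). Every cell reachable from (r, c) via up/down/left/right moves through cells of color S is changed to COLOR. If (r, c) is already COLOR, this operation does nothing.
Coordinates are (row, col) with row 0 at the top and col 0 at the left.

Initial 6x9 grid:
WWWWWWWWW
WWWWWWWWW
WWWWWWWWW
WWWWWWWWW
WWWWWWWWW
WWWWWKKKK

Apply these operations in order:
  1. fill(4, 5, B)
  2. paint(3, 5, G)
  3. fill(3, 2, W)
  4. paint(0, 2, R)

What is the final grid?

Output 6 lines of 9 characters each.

After op 1 fill(4,5,B) [50 cells changed]:
BBBBBBBBB
BBBBBBBBB
BBBBBBBBB
BBBBBBBBB
BBBBBBBBB
BBBBBKKKK
After op 2 paint(3,5,G):
BBBBBBBBB
BBBBBBBBB
BBBBBBBBB
BBBBBGBBB
BBBBBBBBB
BBBBBKKKK
After op 3 fill(3,2,W) [49 cells changed]:
WWWWWWWWW
WWWWWWWWW
WWWWWWWWW
WWWWWGWWW
WWWWWWWWW
WWWWWKKKK
After op 4 paint(0,2,R):
WWRWWWWWW
WWWWWWWWW
WWWWWWWWW
WWWWWGWWW
WWWWWWWWW
WWWWWKKKK

Answer: WWRWWWWWW
WWWWWWWWW
WWWWWWWWW
WWWWWGWWW
WWWWWWWWW
WWWWWKKKK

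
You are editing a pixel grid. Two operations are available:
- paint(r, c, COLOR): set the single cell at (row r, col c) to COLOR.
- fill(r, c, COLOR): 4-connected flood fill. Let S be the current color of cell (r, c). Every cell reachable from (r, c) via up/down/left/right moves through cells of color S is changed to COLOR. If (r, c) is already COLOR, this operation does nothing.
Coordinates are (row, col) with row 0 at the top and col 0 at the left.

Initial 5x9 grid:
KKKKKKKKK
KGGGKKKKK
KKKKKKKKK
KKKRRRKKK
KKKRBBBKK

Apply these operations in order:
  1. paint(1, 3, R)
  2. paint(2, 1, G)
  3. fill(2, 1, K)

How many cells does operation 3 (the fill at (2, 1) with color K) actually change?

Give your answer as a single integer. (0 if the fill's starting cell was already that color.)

Answer: 3

Derivation:
After op 1 paint(1,3,R):
KKKKKKKKK
KGGRKKKKK
KKKKKKKKK
KKKRRRKKK
KKKRBBBKK
After op 2 paint(2,1,G):
KKKKKKKKK
KGGRKKKKK
KGKKKKKKK
KKKRRRKKK
KKKRBBBKK
After op 3 fill(2,1,K) [3 cells changed]:
KKKKKKKKK
KKKRKKKKK
KKKKKKKKK
KKKRRRKKK
KKKRBBBKK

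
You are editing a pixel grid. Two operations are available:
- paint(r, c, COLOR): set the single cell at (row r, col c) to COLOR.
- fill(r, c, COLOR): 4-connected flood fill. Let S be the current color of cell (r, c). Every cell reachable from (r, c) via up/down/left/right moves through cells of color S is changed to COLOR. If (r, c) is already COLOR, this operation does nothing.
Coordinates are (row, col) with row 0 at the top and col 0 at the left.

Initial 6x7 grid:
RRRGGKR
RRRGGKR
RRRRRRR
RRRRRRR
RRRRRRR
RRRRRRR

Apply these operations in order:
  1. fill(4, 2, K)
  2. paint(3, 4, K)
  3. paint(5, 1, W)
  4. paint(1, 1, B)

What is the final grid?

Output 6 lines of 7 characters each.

Answer: KKKGGKK
KBKGGKK
KKKKKKK
KKKKKKK
KKKKKKK
KWKKKKK

Derivation:
After op 1 fill(4,2,K) [36 cells changed]:
KKKGGKK
KKKGGKK
KKKKKKK
KKKKKKK
KKKKKKK
KKKKKKK
After op 2 paint(3,4,K):
KKKGGKK
KKKGGKK
KKKKKKK
KKKKKKK
KKKKKKK
KKKKKKK
After op 3 paint(5,1,W):
KKKGGKK
KKKGGKK
KKKKKKK
KKKKKKK
KKKKKKK
KWKKKKK
After op 4 paint(1,1,B):
KKKGGKK
KBKGGKK
KKKKKKK
KKKKKKK
KKKKKKK
KWKKKKK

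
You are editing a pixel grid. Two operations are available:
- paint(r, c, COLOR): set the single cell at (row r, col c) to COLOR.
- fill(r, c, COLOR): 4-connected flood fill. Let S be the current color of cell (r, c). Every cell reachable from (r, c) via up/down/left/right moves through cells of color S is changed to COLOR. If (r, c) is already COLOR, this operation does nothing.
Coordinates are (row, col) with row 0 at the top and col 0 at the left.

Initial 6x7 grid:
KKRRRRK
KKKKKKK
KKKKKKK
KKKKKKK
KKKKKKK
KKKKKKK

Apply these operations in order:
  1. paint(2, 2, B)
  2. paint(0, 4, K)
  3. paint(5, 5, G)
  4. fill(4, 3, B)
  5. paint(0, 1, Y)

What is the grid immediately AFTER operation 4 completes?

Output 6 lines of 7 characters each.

Answer: BBRRBRB
BBBBBBB
BBBBBBB
BBBBBBB
BBBBBBB
BBBBBGB

Derivation:
After op 1 paint(2,2,B):
KKRRRRK
KKKKKKK
KKBKKKK
KKKKKKK
KKKKKKK
KKKKKKK
After op 2 paint(0,4,K):
KKRRKRK
KKKKKKK
KKBKKKK
KKKKKKK
KKKKKKK
KKKKKKK
After op 3 paint(5,5,G):
KKRRKRK
KKKKKKK
KKBKKKK
KKKKKKK
KKKKKKK
KKKKKGK
After op 4 fill(4,3,B) [37 cells changed]:
BBRRBRB
BBBBBBB
BBBBBBB
BBBBBBB
BBBBBBB
BBBBBGB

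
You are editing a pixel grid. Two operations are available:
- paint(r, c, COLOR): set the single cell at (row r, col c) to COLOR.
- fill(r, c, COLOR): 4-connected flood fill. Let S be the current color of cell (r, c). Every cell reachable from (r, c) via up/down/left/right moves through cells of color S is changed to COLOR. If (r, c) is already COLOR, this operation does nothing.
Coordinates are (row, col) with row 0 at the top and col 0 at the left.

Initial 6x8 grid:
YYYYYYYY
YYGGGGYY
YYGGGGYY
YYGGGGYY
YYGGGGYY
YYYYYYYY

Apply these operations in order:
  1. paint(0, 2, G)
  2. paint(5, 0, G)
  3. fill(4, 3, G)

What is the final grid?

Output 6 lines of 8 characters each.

After op 1 paint(0,2,G):
YYGYYYYY
YYGGGGYY
YYGGGGYY
YYGGGGYY
YYGGGGYY
YYYYYYYY
After op 2 paint(5,0,G):
YYGYYYYY
YYGGGGYY
YYGGGGYY
YYGGGGYY
YYGGGGYY
GYYYYYYY
After op 3 fill(4,3,G) [0 cells changed]:
YYGYYYYY
YYGGGGYY
YYGGGGYY
YYGGGGYY
YYGGGGYY
GYYYYYYY

Answer: YYGYYYYY
YYGGGGYY
YYGGGGYY
YYGGGGYY
YYGGGGYY
GYYYYYYY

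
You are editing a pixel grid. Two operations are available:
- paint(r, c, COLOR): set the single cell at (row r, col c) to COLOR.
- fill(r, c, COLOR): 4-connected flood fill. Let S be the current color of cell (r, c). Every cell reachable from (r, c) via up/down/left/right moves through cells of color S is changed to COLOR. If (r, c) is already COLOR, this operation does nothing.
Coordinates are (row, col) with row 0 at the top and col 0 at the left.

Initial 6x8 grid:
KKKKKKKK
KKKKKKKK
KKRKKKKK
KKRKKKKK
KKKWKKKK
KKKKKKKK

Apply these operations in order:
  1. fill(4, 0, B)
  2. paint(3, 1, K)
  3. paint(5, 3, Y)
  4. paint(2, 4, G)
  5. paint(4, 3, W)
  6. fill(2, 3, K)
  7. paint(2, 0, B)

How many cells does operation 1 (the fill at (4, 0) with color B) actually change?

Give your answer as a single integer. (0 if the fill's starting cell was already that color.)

Answer: 45

Derivation:
After op 1 fill(4,0,B) [45 cells changed]:
BBBBBBBB
BBBBBBBB
BBRBBBBB
BBRBBBBB
BBBWBBBB
BBBBBBBB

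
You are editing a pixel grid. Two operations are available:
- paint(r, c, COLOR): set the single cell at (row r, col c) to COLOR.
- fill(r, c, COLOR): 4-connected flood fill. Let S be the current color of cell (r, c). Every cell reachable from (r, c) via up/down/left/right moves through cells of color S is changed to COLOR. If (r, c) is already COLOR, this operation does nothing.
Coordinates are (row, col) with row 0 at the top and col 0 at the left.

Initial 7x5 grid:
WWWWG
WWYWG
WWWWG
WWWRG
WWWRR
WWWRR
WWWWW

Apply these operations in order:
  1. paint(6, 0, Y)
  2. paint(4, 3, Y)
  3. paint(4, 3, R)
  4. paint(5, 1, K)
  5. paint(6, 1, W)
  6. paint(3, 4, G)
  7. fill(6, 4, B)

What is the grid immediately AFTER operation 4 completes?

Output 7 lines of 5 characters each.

Answer: WWWWG
WWYWG
WWWWG
WWWRG
WWWRR
WKWRR
YWWWW

Derivation:
After op 1 paint(6,0,Y):
WWWWG
WWYWG
WWWWG
WWWRG
WWWRR
WWWRR
YWWWW
After op 2 paint(4,3,Y):
WWWWG
WWYWG
WWWWG
WWWRG
WWWYR
WWWRR
YWWWW
After op 3 paint(4,3,R):
WWWWG
WWYWG
WWWWG
WWWRG
WWWRR
WWWRR
YWWWW
After op 4 paint(5,1,K):
WWWWG
WWYWG
WWWWG
WWWRG
WWWRR
WKWRR
YWWWW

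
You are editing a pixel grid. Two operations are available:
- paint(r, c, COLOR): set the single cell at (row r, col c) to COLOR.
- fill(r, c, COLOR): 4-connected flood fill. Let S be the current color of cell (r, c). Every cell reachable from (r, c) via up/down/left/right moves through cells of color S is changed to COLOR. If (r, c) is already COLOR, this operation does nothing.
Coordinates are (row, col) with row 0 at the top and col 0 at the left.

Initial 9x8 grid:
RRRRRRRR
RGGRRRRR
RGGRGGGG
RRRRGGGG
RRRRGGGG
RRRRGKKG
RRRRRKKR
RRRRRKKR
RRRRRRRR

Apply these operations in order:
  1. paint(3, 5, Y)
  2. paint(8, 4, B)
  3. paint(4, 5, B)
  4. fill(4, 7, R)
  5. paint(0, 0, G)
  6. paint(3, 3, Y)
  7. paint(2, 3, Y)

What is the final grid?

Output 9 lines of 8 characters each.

Answer: GRRRRRRR
RGGRRRRR
RGGYRRRR
RRRYRYRR
RRRRRBRR
RRRRRKKR
RRRRRKKR
RRRRRKKR
RRRRBRRR

Derivation:
After op 1 paint(3,5,Y):
RRRRRRRR
RGGRRRRR
RGGRGGGG
RRRRGYGG
RRRRGGGG
RRRRGKKG
RRRRRKKR
RRRRRKKR
RRRRRRRR
After op 2 paint(8,4,B):
RRRRRRRR
RGGRRRRR
RGGRGGGG
RRRRGYGG
RRRRGGGG
RRRRGKKG
RRRRRKKR
RRRRRKKR
RRRRBRRR
After op 3 paint(4,5,B):
RRRRRRRR
RGGRRRRR
RGGRGGGG
RRRRGYGG
RRRRGBGG
RRRRGKKG
RRRRRKKR
RRRRRKKR
RRRRBRRR
After op 4 fill(4,7,R) [12 cells changed]:
RRRRRRRR
RGGRRRRR
RGGRRRRR
RRRRRYRR
RRRRRBRR
RRRRRKKR
RRRRRKKR
RRRRRKKR
RRRRBRRR
After op 5 paint(0,0,G):
GRRRRRRR
RGGRRRRR
RGGRRRRR
RRRRRYRR
RRRRRBRR
RRRRRKKR
RRRRRKKR
RRRRRKKR
RRRRBRRR
After op 6 paint(3,3,Y):
GRRRRRRR
RGGRRRRR
RGGRRRRR
RRRYRYRR
RRRRRBRR
RRRRRKKR
RRRRRKKR
RRRRRKKR
RRRRBRRR
After op 7 paint(2,3,Y):
GRRRRRRR
RGGRRRRR
RGGYRRRR
RRRYRYRR
RRRRRBRR
RRRRRKKR
RRRRRKKR
RRRRRKKR
RRRRBRRR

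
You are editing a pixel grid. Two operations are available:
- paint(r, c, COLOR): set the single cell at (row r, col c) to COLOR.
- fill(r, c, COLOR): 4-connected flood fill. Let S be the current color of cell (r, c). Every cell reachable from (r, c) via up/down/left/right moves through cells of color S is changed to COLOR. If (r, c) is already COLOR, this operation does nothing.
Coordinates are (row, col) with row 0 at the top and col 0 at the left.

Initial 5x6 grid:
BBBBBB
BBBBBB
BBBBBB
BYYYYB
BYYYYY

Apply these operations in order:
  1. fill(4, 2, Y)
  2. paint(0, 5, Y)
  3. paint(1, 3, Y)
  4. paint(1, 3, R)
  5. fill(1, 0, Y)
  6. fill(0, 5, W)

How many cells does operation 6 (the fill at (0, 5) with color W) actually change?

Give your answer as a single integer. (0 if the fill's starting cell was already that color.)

Answer: 29

Derivation:
After op 1 fill(4,2,Y) [0 cells changed]:
BBBBBB
BBBBBB
BBBBBB
BYYYYB
BYYYYY
After op 2 paint(0,5,Y):
BBBBBY
BBBBBB
BBBBBB
BYYYYB
BYYYYY
After op 3 paint(1,3,Y):
BBBBBY
BBBYBB
BBBBBB
BYYYYB
BYYYYY
After op 4 paint(1,3,R):
BBBBBY
BBBRBB
BBBBBB
BYYYYB
BYYYYY
After op 5 fill(1,0,Y) [19 cells changed]:
YYYYYY
YYYRYY
YYYYYY
YYYYYY
YYYYYY
After op 6 fill(0,5,W) [29 cells changed]:
WWWWWW
WWWRWW
WWWWWW
WWWWWW
WWWWWW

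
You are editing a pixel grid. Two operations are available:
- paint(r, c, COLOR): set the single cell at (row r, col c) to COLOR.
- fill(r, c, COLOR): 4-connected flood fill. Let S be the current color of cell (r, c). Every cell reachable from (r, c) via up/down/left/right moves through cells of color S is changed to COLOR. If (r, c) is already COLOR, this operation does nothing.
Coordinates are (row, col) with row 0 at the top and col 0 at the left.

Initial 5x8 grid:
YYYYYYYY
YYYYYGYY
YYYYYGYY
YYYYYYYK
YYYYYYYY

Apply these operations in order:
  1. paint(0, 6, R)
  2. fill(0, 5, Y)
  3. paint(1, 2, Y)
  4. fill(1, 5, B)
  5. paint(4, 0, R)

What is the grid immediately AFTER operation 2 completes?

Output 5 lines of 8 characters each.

After op 1 paint(0,6,R):
YYYYYYRY
YYYYYGYY
YYYYYGYY
YYYYYYYK
YYYYYYYY
After op 2 fill(0,5,Y) [0 cells changed]:
YYYYYYRY
YYYYYGYY
YYYYYGYY
YYYYYYYK
YYYYYYYY

Answer: YYYYYYRY
YYYYYGYY
YYYYYGYY
YYYYYYYK
YYYYYYYY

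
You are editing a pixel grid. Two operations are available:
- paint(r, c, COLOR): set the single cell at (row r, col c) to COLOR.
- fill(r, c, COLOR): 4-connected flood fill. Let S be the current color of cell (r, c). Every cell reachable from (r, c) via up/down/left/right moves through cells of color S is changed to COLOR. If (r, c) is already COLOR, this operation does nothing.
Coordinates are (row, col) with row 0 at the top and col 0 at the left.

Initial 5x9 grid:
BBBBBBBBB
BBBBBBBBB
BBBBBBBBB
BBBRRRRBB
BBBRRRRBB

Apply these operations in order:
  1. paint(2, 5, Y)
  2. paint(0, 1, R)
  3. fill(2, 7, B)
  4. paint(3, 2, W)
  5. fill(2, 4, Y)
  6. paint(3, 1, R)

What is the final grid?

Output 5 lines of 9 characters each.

After op 1 paint(2,5,Y):
BBBBBBBBB
BBBBBBBBB
BBBBBYBBB
BBBRRRRBB
BBBRRRRBB
After op 2 paint(0,1,R):
BRBBBBBBB
BBBBBBBBB
BBBBBYBBB
BBBRRRRBB
BBBRRRRBB
After op 3 fill(2,7,B) [0 cells changed]:
BRBBBBBBB
BBBBBBBBB
BBBBBYBBB
BBBRRRRBB
BBBRRRRBB
After op 4 paint(3,2,W):
BRBBBBBBB
BBBBBBBBB
BBBBBYBBB
BBWRRRRBB
BBBRRRRBB
After op 5 fill(2,4,Y) [34 cells changed]:
YRYYYYYYY
YYYYYYYYY
YYYYYYYYY
YYWRRRRYY
YYYRRRRYY
After op 6 paint(3,1,R):
YRYYYYYYY
YYYYYYYYY
YYYYYYYYY
YRWRRRRYY
YYYRRRRYY

Answer: YRYYYYYYY
YYYYYYYYY
YYYYYYYYY
YRWRRRRYY
YYYRRRRYY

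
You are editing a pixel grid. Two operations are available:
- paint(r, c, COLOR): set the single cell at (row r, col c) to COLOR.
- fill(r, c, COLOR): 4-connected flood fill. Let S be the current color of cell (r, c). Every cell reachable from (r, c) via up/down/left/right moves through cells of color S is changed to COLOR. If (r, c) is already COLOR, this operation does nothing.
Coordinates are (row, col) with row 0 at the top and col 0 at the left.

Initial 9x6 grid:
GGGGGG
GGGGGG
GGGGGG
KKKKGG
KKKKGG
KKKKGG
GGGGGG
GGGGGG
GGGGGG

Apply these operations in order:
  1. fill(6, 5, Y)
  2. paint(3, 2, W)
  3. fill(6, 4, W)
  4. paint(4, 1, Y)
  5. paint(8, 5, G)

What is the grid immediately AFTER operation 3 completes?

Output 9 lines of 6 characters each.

After op 1 fill(6,5,Y) [42 cells changed]:
YYYYYY
YYYYYY
YYYYYY
KKKKYY
KKKKYY
KKKKYY
YYYYYY
YYYYYY
YYYYYY
After op 2 paint(3,2,W):
YYYYYY
YYYYYY
YYYYYY
KKWKYY
KKKKYY
KKKKYY
YYYYYY
YYYYYY
YYYYYY
After op 3 fill(6,4,W) [42 cells changed]:
WWWWWW
WWWWWW
WWWWWW
KKWKWW
KKKKWW
KKKKWW
WWWWWW
WWWWWW
WWWWWW

Answer: WWWWWW
WWWWWW
WWWWWW
KKWKWW
KKKKWW
KKKKWW
WWWWWW
WWWWWW
WWWWWW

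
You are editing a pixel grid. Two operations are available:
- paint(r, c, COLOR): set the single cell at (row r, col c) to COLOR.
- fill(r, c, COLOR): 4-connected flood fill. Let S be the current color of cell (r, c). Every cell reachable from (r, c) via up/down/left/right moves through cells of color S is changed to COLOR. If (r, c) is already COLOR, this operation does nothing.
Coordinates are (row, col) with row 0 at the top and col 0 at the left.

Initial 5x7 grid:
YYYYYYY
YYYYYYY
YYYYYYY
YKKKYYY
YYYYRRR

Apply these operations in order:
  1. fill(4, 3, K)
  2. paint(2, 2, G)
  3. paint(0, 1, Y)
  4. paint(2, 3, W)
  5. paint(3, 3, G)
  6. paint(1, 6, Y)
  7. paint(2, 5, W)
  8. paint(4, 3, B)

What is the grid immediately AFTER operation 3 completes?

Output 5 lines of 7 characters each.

Answer: KYKKKKK
KKKKKKK
KKGKKKK
KKKKKKK
KKKKRRR

Derivation:
After op 1 fill(4,3,K) [29 cells changed]:
KKKKKKK
KKKKKKK
KKKKKKK
KKKKKKK
KKKKRRR
After op 2 paint(2,2,G):
KKKKKKK
KKKKKKK
KKGKKKK
KKKKKKK
KKKKRRR
After op 3 paint(0,1,Y):
KYKKKKK
KKKKKKK
KKGKKKK
KKKKKKK
KKKKRRR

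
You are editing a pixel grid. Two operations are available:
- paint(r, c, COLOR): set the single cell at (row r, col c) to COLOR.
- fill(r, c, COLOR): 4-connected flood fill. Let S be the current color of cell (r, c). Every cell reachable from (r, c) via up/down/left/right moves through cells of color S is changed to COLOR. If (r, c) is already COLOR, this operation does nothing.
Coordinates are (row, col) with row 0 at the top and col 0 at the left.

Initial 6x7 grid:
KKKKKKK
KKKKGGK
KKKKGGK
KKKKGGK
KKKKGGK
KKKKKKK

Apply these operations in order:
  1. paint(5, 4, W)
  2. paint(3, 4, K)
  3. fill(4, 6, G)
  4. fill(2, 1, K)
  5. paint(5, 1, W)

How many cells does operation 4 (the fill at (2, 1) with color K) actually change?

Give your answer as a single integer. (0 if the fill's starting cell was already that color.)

After op 1 paint(5,4,W):
KKKKKKK
KKKKGGK
KKKKGGK
KKKKGGK
KKKKGGK
KKKKWKK
After op 2 paint(3,4,K):
KKKKKKK
KKKKGGK
KKKKGGK
KKKKKGK
KKKKGGK
KKKKWKK
After op 3 fill(4,6,G) [34 cells changed]:
GGGGGGG
GGGGGGG
GGGGGGG
GGGGGGG
GGGGGGG
GGGGWGG
After op 4 fill(2,1,K) [41 cells changed]:
KKKKKKK
KKKKKKK
KKKKKKK
KKKKKKK
KKKKKKK
KKKKWKK

Answer: 41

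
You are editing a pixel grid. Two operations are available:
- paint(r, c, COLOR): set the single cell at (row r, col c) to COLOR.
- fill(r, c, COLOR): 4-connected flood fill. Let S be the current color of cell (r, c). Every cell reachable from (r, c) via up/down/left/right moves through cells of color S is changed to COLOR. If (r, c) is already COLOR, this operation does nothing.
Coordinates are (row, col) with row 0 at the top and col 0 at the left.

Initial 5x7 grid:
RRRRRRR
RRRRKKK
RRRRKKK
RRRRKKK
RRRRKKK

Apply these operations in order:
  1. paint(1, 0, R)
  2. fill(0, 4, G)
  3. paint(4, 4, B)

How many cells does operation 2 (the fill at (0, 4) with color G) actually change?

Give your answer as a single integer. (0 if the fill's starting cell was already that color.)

Answer: 23

Derivation:
After op 1 paint(1,0,R):
RRRRRRR
RRRRKKK
RRRRKKK
RRRRKKK
RRRRKKK
After op 2 fill(0,4,G) [23 cells changed]:
GGGGGGG
GGGGKKK
GGGGKKK
GGGGKKK
GGGGKKK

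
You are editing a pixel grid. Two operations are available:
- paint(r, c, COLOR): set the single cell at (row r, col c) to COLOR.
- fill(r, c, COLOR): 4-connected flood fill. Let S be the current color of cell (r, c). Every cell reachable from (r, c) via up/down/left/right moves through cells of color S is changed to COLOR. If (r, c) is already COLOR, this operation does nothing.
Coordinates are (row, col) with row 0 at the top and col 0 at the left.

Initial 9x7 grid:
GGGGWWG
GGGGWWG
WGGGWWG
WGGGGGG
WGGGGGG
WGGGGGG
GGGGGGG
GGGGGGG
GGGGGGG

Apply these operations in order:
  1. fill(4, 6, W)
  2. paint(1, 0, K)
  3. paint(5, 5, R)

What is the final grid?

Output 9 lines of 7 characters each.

Answer: WWWWWWW
KWWWWWW
WWWWWWW
WWWWWWW
WWWWWWW
WWWWWRW
WWWWWWW
WWWWWWW
WWWWWWW

Derivation:
After op 1 fill(4,6,W) [53 cells changed]:
WWWWWWW
WWWWWWW
WWWWWWW
WWWWWWW
WWWWWWW
WWWWWWW
WWWWWWW
WWWWWWW
WWWWWWW
After op 2 paint(1,0,K):
WWWWWWW
KWWWWWW
WWWWWWW
WWWWWWW
WWWWWWW
WWWWWWW
WWWWWWW
WWWWWWW
WWWWWWW
After op 3 paint(5,5,R):
WWWWWWW
KWWWWWW
WWWWWWW
WWWWWWW
WWWWWWW
WWWWWRW
WWWWWWW
WWWWWWW
WWWWWWW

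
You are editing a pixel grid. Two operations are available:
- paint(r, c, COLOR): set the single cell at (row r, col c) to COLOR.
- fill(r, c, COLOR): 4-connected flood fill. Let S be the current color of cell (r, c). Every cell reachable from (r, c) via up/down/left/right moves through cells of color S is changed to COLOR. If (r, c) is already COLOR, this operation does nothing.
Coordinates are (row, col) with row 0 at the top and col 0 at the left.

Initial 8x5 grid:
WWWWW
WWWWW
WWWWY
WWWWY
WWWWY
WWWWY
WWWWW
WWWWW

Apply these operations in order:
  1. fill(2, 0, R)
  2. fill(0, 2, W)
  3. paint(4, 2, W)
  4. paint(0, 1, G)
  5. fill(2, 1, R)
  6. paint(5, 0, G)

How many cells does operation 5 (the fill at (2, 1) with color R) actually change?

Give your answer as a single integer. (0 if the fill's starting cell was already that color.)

Answer: 35

Derivation:
After op 1 fill(2,0,R) [36 cells changed]:
RRRRR
RRRRR
RRRRY
RRRRY
RRRRY
RRRRY
RRRRR
RRRRR
After op 2 fill(0,2,W) [36 cells changed]:
WWWWW
WWWWW
WWWWY
WWWWY
WWWWY
WWWWY
WWWWW
WWWWW
After op 3 paint(4,2,W):
WWWWW
WWWWW
WWWWY
WWWWY
WWWWY
WWWWY
WWWWW
WWWWW
After op 4 paint(0,1,G):
WGWWW
WWWWW
WWWWY
WWWWY
WWWWY
WWWWY
WWWWW
WWWWW
After op 5 fill(2,1,R) [35 cells changed]:
RGRRR
RRRRR
RRRRY
RRRRY
RRRRY
RRRRY
RRRRR
RRRRR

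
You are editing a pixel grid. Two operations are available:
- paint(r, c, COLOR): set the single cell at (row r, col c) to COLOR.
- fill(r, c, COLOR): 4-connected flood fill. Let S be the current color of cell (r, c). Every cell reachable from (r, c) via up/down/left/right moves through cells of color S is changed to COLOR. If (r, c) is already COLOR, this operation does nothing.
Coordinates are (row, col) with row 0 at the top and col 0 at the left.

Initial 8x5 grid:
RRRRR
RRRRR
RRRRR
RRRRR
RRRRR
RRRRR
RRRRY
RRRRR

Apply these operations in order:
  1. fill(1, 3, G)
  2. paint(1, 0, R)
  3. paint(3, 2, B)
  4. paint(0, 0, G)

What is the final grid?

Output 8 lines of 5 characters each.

After op 1 fill(1,3,G) [39 cells changed]:
GGGGG
GGGGG
GGGGG
GGGGG
GGGGG
GGGGG
GGGGY
GGGGG
After op 2 paint(1,0,R):
GGGGG
RGGGG
GGGGG
GGGGG
GGGGG
GGGGG
GGGGY
GGGGG
After op 3 paint(3,2,B):
GGGGG
RGGGG
GGGGG
GGBGG
GGGGG
GGGGG
GGGGY
GGGGG
After op 4 paint(0,0,G):
GGGGG
RGGGG
GGGGG
GGBGG
GGGGG
GGGGG
GGGGY
GGGGG

Answer: GGGGG
RGGGG
GGGGG
GGBGG
GGGGG
GGGGG
GGGGY
GGGGG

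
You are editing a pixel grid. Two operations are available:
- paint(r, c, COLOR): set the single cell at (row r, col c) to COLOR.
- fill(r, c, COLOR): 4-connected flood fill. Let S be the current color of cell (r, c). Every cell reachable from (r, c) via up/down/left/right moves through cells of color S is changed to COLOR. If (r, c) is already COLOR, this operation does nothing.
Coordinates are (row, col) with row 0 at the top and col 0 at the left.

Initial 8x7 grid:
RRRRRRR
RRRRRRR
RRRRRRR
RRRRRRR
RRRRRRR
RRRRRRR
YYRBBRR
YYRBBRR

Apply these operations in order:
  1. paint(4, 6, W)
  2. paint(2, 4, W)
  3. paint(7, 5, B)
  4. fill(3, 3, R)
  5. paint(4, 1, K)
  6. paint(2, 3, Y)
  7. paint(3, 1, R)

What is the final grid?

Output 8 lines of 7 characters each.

After op 1 paint(4,6,W):
RRRRRRR
RRRRRRR
RRRRRRR
RRRRRRR
RRRRRRW
RRRRRRR
YYRBBRR
YYRBBRR
After op 2 paint(2,4,W):
RRRRRRR
RRRRRRR
RRRRWRR
RRRRRRR
RRRRRRW
RRRRRRR
YYRBBRR
YYRBBRR
After op 3 paint(7,5,B):
RRRRRRR
RRRRRRR
RRRRWRR
RRRRRRR
RRRRRRW
RRRRRRR
YYRBBRR
YYRBBBR
After op 4 fill(3,3,R) [0 cells changed]:
RRRRRRR
RRRRRRR
RRRRWRR
RRRRRRR
RRRRRRW
RRRRRRR
YYRBBRR
YYRBBBR
After op 5 paint(4,1,K):
RRRRRRR
RRRRRRR
RRRRWRR
RRRRRRR
RKRRRRW
RRRRRRR
YYRBBRR
YYRBBBR
After op 6 paint(2,3,Y):
RRRRRRR
RRRRRRR
RRRYWRR
RRRRRRR
RKRRRRW
RRRRRRR
YYRBBRR
YYRBBBR
After op 7 paint(3,1,R):
RRRRRRR
RRRRRRR
RRRYWRR
RRRRRRR
RKRRRRW
RRRRRRR
YYRBBRR
YYRBBBR

Answer: RRRRRRR
RRRRRRR
RRRYWRR
RRRRRRR
RKRRRRW
RRRRRRR
YYRBBRR
YYRBBBR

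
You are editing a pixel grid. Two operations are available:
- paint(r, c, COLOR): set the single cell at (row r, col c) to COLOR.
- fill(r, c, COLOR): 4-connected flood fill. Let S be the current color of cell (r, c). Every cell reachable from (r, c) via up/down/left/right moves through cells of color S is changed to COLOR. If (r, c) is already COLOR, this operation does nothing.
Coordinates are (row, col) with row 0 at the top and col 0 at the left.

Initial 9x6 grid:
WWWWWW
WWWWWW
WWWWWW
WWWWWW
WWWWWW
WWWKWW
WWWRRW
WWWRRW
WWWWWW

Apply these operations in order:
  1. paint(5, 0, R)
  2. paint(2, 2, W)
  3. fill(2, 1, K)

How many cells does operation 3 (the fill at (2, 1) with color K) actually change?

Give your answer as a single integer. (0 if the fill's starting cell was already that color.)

Answer: 48

Derivation:
After op 1 paint(5,0,R):
WWWWWW
WWWWWW
WWWWWW
WWWWWW
WWWWWW
RWWKWW
WWWRRW
WWWRRW
WWWWWW
After op 2 paint(2,2,W):
WWWWWW
WWWWWW
WWWWWW
WWWWWW
WWWWWW
RWWKWW
WWWRRW
WWWRRW
WWWWWW
After op 3 fill(2,1,K) [48 cells changed]:
KKKKKK
KKKKKK
KKKKKK
KKKKKK
KKKKKK
RKKKKK
KKKRRK
KKKRRK
KKKKKK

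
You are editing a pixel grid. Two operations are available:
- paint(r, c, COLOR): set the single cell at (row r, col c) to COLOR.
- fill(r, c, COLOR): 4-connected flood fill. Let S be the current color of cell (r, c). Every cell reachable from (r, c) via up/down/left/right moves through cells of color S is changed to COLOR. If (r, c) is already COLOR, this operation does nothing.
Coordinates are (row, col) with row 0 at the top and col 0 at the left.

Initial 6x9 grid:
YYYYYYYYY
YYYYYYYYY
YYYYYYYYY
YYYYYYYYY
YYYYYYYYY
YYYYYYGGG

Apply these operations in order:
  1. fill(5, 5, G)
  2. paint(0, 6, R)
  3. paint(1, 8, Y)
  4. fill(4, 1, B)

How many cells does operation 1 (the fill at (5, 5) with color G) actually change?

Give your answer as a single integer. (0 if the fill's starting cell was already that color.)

Answer: 51

Derivation:
After op 1 fill(5,5,G) [51 cells changed]:
GGGGGGGGG
GGGGGGGGG
GGGGGGGGG
GGGGGGGGG
GGGGGGGGG
GGGGGGGGG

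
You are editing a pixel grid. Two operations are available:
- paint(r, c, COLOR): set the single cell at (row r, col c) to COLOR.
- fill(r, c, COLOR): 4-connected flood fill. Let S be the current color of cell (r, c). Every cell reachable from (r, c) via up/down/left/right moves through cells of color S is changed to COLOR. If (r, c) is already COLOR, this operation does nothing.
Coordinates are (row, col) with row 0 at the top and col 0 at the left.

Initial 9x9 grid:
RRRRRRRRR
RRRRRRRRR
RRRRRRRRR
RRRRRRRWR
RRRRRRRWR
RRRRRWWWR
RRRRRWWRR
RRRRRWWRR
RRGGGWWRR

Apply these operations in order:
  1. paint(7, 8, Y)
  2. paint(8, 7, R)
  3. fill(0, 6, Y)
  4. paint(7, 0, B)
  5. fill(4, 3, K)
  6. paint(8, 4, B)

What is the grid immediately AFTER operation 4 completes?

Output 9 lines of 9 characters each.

After op 1 paint(7,8,Y):
RRRRRRRRR
RRRRRRRRR
RRRRRRRRR
RRRRRRRWR
RRRRRRRWR
RRRRRWWWR
RRRRRWWRR
RRRRRWWRY
RRGGGWWRR
After op 2 paint(8,7,R):
RRRRRRRRR
RRRRRRRRR
RRRRRRRRR
RRRRRRRWR
RRRRRRRWR
RRRRRWWWR
RRRRRWWRR
RRRRRWWRY
RRGGGWWRR
After op 3 fill(0,6,Y) [66 cells changed]:
YYYYYYYYY
YYYYYYYYY
YYYYYYYYY
YYYYYYYWY
YYYYYYYWY
YYYYYWWWY
YYYYYWWYY
YYYYYWWYY
YYGGGWWYY
After op 4 paint(7,0,B):
YYYYYYYYY
YYYYYYYYY
YYYYYYYYY
YYYYYYYWY
YYYYYYYWY
YYYYYWWWY
YYYYYWWYY
BYYYYWWYY
YYGGGWWYY

Answer: YYYYYYYYY
YYYYYYYYY
YYYYYYYYY
YYYYYYYWY
YYYYYYYWY
YYYYYWWWY
YYYYYWWYY
BYYYYWWYY
YYGGGWWYY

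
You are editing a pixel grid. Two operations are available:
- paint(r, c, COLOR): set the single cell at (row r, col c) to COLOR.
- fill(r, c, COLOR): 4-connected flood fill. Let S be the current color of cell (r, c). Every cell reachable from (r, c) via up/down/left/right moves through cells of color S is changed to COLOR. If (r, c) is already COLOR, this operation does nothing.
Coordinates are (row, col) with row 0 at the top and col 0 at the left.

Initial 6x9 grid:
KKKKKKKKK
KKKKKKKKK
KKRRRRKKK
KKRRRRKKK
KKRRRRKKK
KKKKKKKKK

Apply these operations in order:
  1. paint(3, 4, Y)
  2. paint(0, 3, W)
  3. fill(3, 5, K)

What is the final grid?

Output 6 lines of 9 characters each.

After op 1 paint(3,4,Y):
KKKKKKKKK
KKKKKKKKK
KKRRRRKKK
KKRRYRKKK
KKRRRRKKK
KKKKKKKKK
After op 2 paint(0,3,W):
KKKWKKKKK
KKKKKKKKK
KKRRRRKKK
KKRRYRKKK
KKRRRRKKK
KKKKKKKKK
After op 3 fill(3,5,K) [11 cells changed]:
KKKWKKKKK
KKKKKKKKK
KKKKKKKKK
KKKKYKKKK
KKKKKKKKK
KKKKKKKKK

Answer: KKKWKKKKK
KKKKKKKKK
KKKKKKKKK
KKKKYKKKK
KKKKKKKKK
KKKKKKKKK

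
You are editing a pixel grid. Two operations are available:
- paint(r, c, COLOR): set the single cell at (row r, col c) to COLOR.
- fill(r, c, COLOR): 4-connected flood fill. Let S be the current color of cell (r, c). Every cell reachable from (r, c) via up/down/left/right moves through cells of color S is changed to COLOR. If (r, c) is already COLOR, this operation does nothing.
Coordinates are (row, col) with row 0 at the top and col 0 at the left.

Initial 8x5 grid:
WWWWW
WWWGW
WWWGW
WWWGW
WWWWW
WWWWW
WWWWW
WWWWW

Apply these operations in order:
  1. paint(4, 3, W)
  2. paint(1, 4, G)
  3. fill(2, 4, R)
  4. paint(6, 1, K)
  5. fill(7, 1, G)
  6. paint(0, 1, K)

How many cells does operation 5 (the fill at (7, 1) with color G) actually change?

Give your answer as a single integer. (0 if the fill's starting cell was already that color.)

After op 1 paint(4,3,W):
WWWWW
WWWGW
WWWGW
WWWGW
WWWWW
WWWWW
WWWWW
WWWWW
After op 2 paint(1,4,G):
WWWWW
WWWGG
WWWGW
WWWGW
WWWWW
WWWWW
WWWWW
WWWWW
After op 3 fill(2,4,R) [36 cells changed]:
RRRRR
RRRGG
RRRGR
RRRGR
RRRRR
RRRRR
RRRRR
RRRRR
After op 4 paint(6,1,K):
RRRRR
RRRGG
RRRGR
RRRGR
RRRRR
RRRRR
RKRRR
RRRRR
After op 5 fill(7,1,G) [35 cells changed]:
GGGGG
GGGGG
GGGGG
GGGGG
GGGGG
GGGGG
GKGGG
GGGGG

Answer: 35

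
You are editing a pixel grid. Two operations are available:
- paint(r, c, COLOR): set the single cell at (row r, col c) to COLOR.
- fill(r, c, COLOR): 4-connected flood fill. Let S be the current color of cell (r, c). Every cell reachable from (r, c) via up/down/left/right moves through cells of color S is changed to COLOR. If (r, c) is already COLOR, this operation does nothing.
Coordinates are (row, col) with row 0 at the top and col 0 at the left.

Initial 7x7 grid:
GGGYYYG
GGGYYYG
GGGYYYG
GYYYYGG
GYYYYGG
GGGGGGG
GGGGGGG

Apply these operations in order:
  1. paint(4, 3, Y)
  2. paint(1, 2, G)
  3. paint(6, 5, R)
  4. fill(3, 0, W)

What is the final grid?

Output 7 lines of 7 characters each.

Answer: WWWYYYW
WWWYYYW
WWWYYYW
WYYYYWW
WYYYYWW
WWWWWWW
WWWWWRW

Derivation:
After op 1 paint(4,3,Y):
GGGYYYG
GGGYYYG
GGGYYYG
GYYYYGG
GYYYYGG
GGGGGGG
GGGGGGG
After op 2 paint(1,2,G):
GGGYYYG
GGGYYYG
GGGYYYG
GYYYYGG
GYYYYGG
GGGGGGG
GGGGGGG
After op 3 paint(6,5,R):
GGGYYYG
GGGYYYG
GGGYYYG
GYYYYGG
GYYYYGG
GGGGGGG
GGGGGRG
After op 4 fill(3,0,W) [31 cells changed]:
WWWYYYW
WWWYYYW
WWWYYYW
WYYYYWW
WYYYYWW
WWWWWWW
WWWWWRW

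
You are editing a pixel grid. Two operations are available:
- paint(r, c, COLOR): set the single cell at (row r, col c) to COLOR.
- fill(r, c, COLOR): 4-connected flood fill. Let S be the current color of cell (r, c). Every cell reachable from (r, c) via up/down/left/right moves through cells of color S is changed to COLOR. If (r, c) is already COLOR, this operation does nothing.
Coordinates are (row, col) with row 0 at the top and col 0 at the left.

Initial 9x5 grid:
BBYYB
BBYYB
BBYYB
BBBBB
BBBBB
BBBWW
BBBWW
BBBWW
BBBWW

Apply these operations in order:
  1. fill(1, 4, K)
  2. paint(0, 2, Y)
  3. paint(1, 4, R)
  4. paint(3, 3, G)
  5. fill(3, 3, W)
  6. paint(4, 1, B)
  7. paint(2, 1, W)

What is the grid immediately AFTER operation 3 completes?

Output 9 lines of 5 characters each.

After op 1 fill(1,4,K) [31 cells changed]:
KKYYK
KKYYK
KKYYK
KKKKK
KKKKK
KKKWW
KKKWW
KKKWW
KKKWW
After op 2 paint(0,2,Y):
KKYYK
KKYYK
KKYYK
KKKKK
KKKKK
KKKWW
KKKWW
KKKWW
KKKWW
After op 3 paint(1,4,R):
KKYYK
KKYYR
KKYYK
KKKKK
KKKKK
KKKWW
KKKWW
KKKWW
KKKWW

Answer: KKYYK
KKYYR
KKYYK
KKKKK
KKKKK
KKKWW
KKKWW
KKKWW
KKKWW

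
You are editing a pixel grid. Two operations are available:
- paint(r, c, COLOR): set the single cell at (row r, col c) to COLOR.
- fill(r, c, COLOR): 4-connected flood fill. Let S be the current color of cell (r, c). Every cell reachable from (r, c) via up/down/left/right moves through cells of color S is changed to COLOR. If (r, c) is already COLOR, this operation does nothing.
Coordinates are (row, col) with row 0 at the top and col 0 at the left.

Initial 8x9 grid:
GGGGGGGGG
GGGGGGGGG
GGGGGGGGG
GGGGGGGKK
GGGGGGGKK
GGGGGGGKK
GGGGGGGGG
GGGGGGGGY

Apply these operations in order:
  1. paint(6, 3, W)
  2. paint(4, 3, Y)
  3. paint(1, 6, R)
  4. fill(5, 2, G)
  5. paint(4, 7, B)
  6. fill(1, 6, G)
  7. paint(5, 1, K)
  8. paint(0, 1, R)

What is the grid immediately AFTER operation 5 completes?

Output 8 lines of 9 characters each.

Answer: GGGGGGGGG
GGGGGGRGG
GGGGGGGGG
GGGGGGGKK
GGGYGGGBK
GGGGGGGKK
GGGWGGGGG
GGGGGGGGY

Derivation:
After op 1 paint(6,3,W):
GGGGGGGGG
GGGGGGGGG
GGGGGGGGG
GGGGGGGKK
GGGGGGGKK
GGGGGGGKK
GGGWGGGGG
GGGGGGGGY
After op 2 paint(4,3,Y):
GGGGGGGGG
GGGGGGGGG
GGGGGGGGG
GGGGGGGKK
GGGYGGGKK
GGGGGGGKK
GGGWGGGGG
GGGGGGGGY
After op 3 paint(1,6,R):
GGGGGGGGG
GGGGGGRGG
GGGGGGGGG
GGGGGGGKK
GGGYGGGKK
GGGGGGGKK
GGGWGGGGG
GGGGGGGGY
After op 4 fill(5,2,G) [0 cells changed]:
GGGGGGGGG
GGGGGGRGG
GGGGGGGGG
GGGGGGGKK
GGGYGGGKK
GGGGGGGKK
GGGWGGGGG
GGGGGGGGY
After op 5 paint(4,7,B):
GGGGGGGGG
GGGGGGRGG
GGGGGGGGG
GGGGGGGKK
GGGYGGGBK
GGGGGGGKK
GGGWGGGGG
GGGGGGGGY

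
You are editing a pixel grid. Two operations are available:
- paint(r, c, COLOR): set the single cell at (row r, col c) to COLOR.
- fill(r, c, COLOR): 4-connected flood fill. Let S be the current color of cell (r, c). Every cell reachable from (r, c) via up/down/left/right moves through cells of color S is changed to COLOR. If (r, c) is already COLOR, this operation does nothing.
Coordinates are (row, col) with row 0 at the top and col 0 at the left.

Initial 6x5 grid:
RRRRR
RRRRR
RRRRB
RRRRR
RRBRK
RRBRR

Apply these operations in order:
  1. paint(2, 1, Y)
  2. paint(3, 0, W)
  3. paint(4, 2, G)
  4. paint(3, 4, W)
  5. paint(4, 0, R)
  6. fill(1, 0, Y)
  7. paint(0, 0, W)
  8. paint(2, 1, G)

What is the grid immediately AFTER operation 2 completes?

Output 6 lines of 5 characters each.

After op 1 paint(2,1,Y):
RRRRR
RRRRR
RYRRB
RRRRR
RRBRK
RRBRR
After op 2 paint(3,0,W):
RRRRR
RRRRR
RYRRB
WRRRR
RRBRK
RRBRR

Answer: RRRRR
RRRRR
RYRRB
WRRRR
RRBRK
RRBRR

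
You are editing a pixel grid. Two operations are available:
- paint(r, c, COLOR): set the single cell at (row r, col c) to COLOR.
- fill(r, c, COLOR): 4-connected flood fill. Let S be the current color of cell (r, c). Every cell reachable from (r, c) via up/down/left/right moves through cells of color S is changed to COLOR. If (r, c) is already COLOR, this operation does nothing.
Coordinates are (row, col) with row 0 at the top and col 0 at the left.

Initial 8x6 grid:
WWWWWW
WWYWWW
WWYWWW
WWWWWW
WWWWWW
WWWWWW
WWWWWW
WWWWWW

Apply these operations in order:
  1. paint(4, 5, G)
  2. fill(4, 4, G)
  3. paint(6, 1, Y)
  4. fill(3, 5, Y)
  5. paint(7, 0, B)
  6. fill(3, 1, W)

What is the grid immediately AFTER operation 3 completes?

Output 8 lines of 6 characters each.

Answer: GGGGGG
GGYGGG
GGYGGG
GGGGGG
GGGGGG
GGGGGG
GYGGGG
GGGGGG

Derivation:
After op 1 paint(4,5,G):
WWWWWW
WWYWWW
WWYWWW
WWWWWW
WWWWWG
WWWWWW
WWWWWW
WWWWWW
After op 2 fill(4,4,G) [45 cells changed]:
GGGGGG
GGYGGG
GGYGGG
GGGGGG
GGGGGG
GGGGGG
GGGGGG
GGGGGG
After op 3 paint(6,1,Y):
GGGGGG
GGYGGG
GGYGGG
GGGGGG
GGGGGG
GGGGGG
GYGGGG
GGGGGG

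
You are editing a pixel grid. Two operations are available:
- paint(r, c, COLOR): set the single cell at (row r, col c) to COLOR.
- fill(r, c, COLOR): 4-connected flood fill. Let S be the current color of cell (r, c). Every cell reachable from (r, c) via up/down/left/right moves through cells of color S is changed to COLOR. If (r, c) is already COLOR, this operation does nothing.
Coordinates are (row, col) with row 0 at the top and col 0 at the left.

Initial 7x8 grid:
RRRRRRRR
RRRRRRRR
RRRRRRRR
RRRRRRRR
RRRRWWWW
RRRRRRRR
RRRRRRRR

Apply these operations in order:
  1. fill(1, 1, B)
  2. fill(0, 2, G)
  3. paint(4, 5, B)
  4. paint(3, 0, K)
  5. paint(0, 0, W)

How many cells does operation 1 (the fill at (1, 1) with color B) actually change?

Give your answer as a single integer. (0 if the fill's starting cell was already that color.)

After op 1 fill(1,1,B) [52 cells changed]:
BBBBBBBB
BBBBBBBB
BBBBBBBB
BBBBBBBB
BBBBWWWW
BBBBBBBB
BBBBBBBB

Answer: 52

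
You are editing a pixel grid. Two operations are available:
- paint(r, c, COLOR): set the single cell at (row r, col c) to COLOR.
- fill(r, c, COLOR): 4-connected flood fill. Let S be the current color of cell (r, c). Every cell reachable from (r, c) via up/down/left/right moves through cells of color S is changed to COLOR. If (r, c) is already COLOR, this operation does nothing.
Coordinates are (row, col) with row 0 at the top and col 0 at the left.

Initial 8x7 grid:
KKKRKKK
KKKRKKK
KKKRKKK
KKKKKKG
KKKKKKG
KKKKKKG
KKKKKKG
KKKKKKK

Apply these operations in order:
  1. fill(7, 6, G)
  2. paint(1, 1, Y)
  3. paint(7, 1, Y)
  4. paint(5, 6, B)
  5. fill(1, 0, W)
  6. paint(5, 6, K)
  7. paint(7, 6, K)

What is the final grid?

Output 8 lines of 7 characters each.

Answer: WWWRWWW
WYWRWWW
WWWRWWW
WWWWWWW
WWWWWWW
WWWWWWK
WWWWWWW
WYWWWWK

Derivation:
After op 1 fill(7,6,G) [49 cells changed]:
GGGRGGG
GGGRGGG
GGGRGGG
GGGGGGG
GGGGGGG
GGGGGGG
GGGGGGG
GGGGGGG
After op 2 paint(1,1,Y):
GGGRGGG
GYGRGGG
GGGRGGG
GGGGGGG
GGGGGGG
GGGGGGG
GGGGGGG
GGGGGGG
After op 3 paint(7,1,Y):
GGGRGGG
GYGRGGG
GGGRGGG
GGGGGGG
GGGGGGG
GGGGGGG
GGGGGGG
GYGGGGG
After op 4 paint(5,6,B):
GGGRGGG
GYGRGGG
GGGRGGG
GGGGGGG
GGGGGGG
GGGGGGB
GGGGGGG
GYGGGGG
After op 5 fill(1,0,W) [50 cells changed]:
WWWRWWW
WYWRWWW
WWWRWWW
WWWWWWW
WWWWWWW
WWWWWWB
WWWWWWW
WYWWWWW
After op 6 paint(5,6,K):
WWWRWWW
WYWRWWW
WWWRWWW
WWWWWWW
WWWWWWW
WWWWWWK
WWWWWWW
WYWWWWW
After op 7 paint(7,6,K):
WWWRWWW
WYWRWWW
WWWRWWW
WWWWWWW
WWWWWWW
WWWWWWK
WWWWWWW
WYWWWWK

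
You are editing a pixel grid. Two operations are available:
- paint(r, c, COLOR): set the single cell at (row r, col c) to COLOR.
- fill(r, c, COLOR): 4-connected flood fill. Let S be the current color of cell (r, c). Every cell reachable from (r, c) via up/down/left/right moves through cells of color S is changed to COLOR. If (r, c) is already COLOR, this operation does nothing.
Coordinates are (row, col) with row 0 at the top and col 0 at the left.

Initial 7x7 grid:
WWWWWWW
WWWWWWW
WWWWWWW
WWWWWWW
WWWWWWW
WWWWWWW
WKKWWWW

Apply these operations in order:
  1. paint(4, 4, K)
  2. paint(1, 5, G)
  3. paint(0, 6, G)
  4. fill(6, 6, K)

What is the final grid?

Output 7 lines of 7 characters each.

Answer: KKKKKKG
KKKKKGK
KKKKKKK
KKKKKKK
KKKKKKK
KKKKKKK
KKKKKKK

Derivation:
After op 1 paint(4,4,K):
WWWWWWW
WWWWWWW
WWWWWWW
WWWWWWW
WWWWKWW
WWWWWWW
WKKWWWW
After op 2 paint(1,5,G):
WWWWWWW
WWWWWGW
WWWWWWW
WWWWWWW
WWWWKWW
WWWWWWW
WKKWWWW
After op 3 paint(0,6,G):
WWWWWWG
WWWWWGW
WWWWWWW
WWWWWWW
WWWWKWW
WWWWWWW
WKKWWWW
After op 4 fill(6,6,K) [44 cells changed]:
KKKKKKG
KKKKKGK
KKKKKKK
KKKKKKK
KKKKKKK
KKKKKKK
KKKKKKK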